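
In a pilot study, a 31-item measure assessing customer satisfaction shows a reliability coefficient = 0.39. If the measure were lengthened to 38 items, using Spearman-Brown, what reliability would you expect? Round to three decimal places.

The new length is 38/31 = 1.2258 times the old.
Spearman-Brown: r_new = n·r / (1 + (n − 1)·r)
r_new = (1.2258 × 0.39) / (1 + (1.2258 − 1) × 0.39)
     = 0.4781 / 1.0881 = 0.4394

0.439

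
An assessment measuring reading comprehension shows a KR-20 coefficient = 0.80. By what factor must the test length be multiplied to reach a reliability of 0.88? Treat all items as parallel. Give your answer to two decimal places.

1.83

Spearman-Brown solved for the length factor n:
n = r_target (1 − r_old) / [ r_old (1 − r_target) ]
n = 0.88 × (1 − 0.80) / [ 0.80 × (1 − 0.88) ]
n = 0.1760 / 0.0960 ≈ 1.8333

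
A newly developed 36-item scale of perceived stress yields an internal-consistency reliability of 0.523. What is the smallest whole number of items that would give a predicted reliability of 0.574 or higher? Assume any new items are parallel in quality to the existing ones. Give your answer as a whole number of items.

45

n = 0.574(1 − 0.523) / [0.523(1 − 0.574)]
  = 0.273798 / 0.222798 = 1.2289
Items needed = n × 36 = 1.2289 × 36 ≈ 44.24 → round up to 45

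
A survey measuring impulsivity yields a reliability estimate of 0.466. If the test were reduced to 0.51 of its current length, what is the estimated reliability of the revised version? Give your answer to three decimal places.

By Spearman-Brown, r_new = n r / (1 + (n − 1) r).
r_new = (0.51 × 0.466) / (1 + (0.51 − 1) × 0.466)
     = 0.2377 / 0.7717 = 0.3080

0.308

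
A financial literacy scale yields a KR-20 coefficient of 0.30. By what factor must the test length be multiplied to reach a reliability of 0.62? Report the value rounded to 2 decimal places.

3.81

Spearman-Brown solved for the length factor n:
n = r*(1 − r) / [ r (1 − r*) ]
n = 0.62 × (1 − 0.30) / [ 0.30 × (1 − 0.62) ]
n = 0.4340 / 0.1140 ≈ 3.8070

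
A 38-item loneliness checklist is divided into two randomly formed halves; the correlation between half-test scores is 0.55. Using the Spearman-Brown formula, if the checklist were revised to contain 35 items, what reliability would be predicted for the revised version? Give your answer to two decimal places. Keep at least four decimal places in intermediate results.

Full-test reliability from the split-half r: r_full = 2(0.55)/(1 + 0.55) = 0.7097
Length factor from 38 to 35 items: n = 35/38 = 0.9211
r_new = n·r_full / (1 + (n − 1)·r_full) = 0.6537 / 0.9440 ≈ 0.6925

0.69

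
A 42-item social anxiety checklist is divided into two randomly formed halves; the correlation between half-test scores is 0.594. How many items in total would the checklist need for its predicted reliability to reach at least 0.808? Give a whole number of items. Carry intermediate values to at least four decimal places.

61

Corrected full-test reliability: r_full = 2 × 0.594 / (1 + 0.594) ≈ 0.7453
n = r_tgt(1 − r_full) / [r_full(1 − r_tgt)] = 0.808 × 0.2547 / (0.7453 × 0.192) ≈ 1.4382
Required items = 1.4382 × 42 = 60.40, so 61 items.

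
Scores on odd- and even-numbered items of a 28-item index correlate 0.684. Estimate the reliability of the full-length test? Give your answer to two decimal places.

0.81

r_full = 2r_hh / (1 + r_hh) = 2 × 0.684 / (1 + 0.684)
       = 1.3680 / 1.6840 = 0.8124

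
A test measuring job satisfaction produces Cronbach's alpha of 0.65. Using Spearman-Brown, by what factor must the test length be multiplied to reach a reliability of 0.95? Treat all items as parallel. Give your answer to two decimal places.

Spearman-Brown solved for the length factor n:
n = r*(1 − r) / [ r (1 − r*) ]
n = [0.95 × 0.35] / [0.65 × 0.05]
  = 0.3325 / 0.0325 = 10.2308

10.23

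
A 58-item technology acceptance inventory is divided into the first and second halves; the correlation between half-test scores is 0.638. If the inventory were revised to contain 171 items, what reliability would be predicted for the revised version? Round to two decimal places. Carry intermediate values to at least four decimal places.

0.91

Spearman-Brown correction (n = 2): r_full = 2·0.638/(1 + 0.638) = 0.7790
Length factor from 58 to 171 items: n = 171/58 = 2.9483
r_new = n·r_full / (1 + (n − 1)·r_full) = 2.2967 / 2.5177 ≈ 0.9122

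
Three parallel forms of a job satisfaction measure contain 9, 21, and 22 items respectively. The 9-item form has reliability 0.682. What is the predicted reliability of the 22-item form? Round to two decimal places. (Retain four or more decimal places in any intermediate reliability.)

The 21-item form is not needed; work directly from the 9-item form with n = 22/9 = 2.4444.
r_{22} = n·r / (1 + (n − 1)·r) = 1.6671 / 1.9851 ≈ 0.8398

0.84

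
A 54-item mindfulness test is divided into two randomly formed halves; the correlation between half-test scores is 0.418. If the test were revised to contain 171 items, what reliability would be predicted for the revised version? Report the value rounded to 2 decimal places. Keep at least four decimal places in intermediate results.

First correct the split-half correlation to full-test reliability: r_full = 2 × 0.418 / (1 + 0.418) ≈ 0.5896
Length factor from 54 to 171 items: n = 171/54 = 3.1667
r_new = n·r_full / (1 + (n − 1)·r_full) = 1.8671 / 2.2775 ≈ 0.8198

0.82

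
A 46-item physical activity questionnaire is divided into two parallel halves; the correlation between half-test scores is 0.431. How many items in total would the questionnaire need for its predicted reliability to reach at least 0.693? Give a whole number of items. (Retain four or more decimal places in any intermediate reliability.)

Corrected full-test reliability: r_full = 2 × 0.431 / (1 + 0.431) ≈ 0.6024
n = r_tgt(1 − r_full) / [r_full(1 − r_tgt)] = 0.693 × 0.3976 / (0.6024 × 0.307) ≈ 1.4899
Required items = 1.4899 × 46 = 68.54, so 69 items.

69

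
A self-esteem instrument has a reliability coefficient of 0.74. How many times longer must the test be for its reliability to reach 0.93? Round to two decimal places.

4.67

Spearman-Brown solved for the length factor n:
n = r*(1 − r) / [ r (1 − r*) ]
n = 0.93(1 − 0.74) / [0.74(1 − 0.93)]
n = 0.2418 / 0.0518 ≈ 4.6680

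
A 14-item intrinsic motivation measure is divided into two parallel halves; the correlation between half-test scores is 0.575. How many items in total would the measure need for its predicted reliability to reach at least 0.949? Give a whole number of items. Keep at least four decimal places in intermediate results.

Corrected full-test reliability: r_full = 2 × 0.575 / (1 + 0.575) ≈ 0.7302
Solve Spearman-Brown for n: n = 0.949(1 − 0.7302) / [0.7302(1 − 0.949)] = 6.8754
Items = 6.8754 × 14 ≈ 96.26 → 97

97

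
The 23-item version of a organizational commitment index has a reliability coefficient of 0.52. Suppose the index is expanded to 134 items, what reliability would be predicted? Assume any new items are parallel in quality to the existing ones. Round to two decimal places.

0.86

The new length is 134/23 = 5.8261 times the old.
r_new = (5.8261 × 0.52) / (1 + (5.8261 − 1) × 0.52)
     = 3.0296 / 3.5096 = 0.8632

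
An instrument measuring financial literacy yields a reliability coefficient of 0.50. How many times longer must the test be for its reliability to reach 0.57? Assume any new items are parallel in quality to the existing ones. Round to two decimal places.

1.33

n = [0.57 × 0.50] / [0.50 × 0.43]
n = 0.2850 / 0.2150 ≈ 1.3256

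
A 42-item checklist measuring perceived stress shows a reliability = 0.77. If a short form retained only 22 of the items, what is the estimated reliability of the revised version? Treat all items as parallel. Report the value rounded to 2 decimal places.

0.64

n = 22/42 = 0.5238
r_new = (0.5238 × 0.77) / (1 + (0.5238 − 1) × 0.77)
r_new = 0.4033 / 0.6333 ≈ 0.6368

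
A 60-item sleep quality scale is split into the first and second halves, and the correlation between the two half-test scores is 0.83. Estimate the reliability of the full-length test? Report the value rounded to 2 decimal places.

0.91

Each half is half the length of the full test, so the full test is n = 2 times a half.
r_full = 2r_hh / (1 + r_hh) = 2 × 0.83 / (1 + 0.83)
       = 1.6600 / 1.8300 = 0.9071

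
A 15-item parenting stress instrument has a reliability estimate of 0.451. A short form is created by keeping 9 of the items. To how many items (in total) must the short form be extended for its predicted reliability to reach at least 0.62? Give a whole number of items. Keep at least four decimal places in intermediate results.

30

First, r for the 9-item form: n = 9/15 = 0.6000, so r_9 = 0.6000·0.451/(1 + (0.6000 − 1)·0.451) = 0.3302
Length factor from the short form to reach 0.62: n' = 0.62(1 − 0.3302) / [0.3302(1 − 0.62)] ≈ 3.3096
Items = 3.3096 × 9 ≈ 29.79 → 30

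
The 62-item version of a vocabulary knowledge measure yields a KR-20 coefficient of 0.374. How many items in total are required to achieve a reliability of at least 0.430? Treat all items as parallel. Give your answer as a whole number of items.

79

Invert Spearman-Brown to solve for n:
n = r_target (1 − r_old) / [ r_old (1 − r_target) ]
n = [0.430 × 0.626] / [0.374 × 0.570]
  = 0.269180 / 0.213180 = 1.2627
So the test needs 1.2627 × 62 ≈ 78.29 items; rounding up, 79.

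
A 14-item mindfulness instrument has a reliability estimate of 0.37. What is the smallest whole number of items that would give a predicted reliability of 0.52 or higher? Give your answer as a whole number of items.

26

Spearman-Brown solved for the length factor n:
n = r_target (1 − r_old) / [ r_old (1 − r_target) ]
n = 0.52 × (1 − 0.37) / [ 0.37 × (1 − 0.52) ]
  = 0.3276 / 0.1776 = 1.8446
So the test needs 1.8446 × 14 ≈ 25.82 items; rounding up, 26.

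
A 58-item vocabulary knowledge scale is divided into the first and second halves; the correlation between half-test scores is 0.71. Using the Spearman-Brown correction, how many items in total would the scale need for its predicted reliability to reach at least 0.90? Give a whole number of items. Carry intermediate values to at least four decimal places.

r_full = 2(0.71)/(1 + 0.71) = 0.8304
Solve Spearman-Brown for n: n = 0.90(1 − 0.8304) / [0.8304(1 − 0.90)] = 1.8382
Items = 1.8382 × 58 ≈ 106.62 → 107

107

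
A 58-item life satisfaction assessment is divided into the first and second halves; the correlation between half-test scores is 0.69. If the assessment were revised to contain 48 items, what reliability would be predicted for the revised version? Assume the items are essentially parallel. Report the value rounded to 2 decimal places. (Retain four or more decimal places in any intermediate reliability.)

0.79

Full-test reliability from the split-half r: r_full = 2(0.69)/(1 + 0.69) = 0.8166
Length factor from 58 to 48 items: n = 48/58 = 0.8276
r_new = n·r_full / (1 + (n − 1)·r_full) = 0.6758 / 0.8592 ≈ 0.7865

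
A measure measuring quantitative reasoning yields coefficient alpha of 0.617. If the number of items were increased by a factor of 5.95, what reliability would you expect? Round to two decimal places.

Spearman-Brown: r_new = n·r / (1 + (n − 1)·r)
r_new = 5.95·0.617 / [1 + (5.95 − 1)·0.617]
     = 3.6711 / 4.0541 = 0.9055

0.91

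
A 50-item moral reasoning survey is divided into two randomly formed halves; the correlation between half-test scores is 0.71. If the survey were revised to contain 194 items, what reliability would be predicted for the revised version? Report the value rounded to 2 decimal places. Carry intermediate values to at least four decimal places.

Full-test reliability from the split-half r: r_full = 2(0.71)/(1 + 0.71) = 0.8304
Length factor from 50 to 194 items: n = 194/50 = 3.8800
r_new = n·r_full / (1 + (n − 1)·r_full) = 3.2220 / 3.3916 ≈ 0.9500

0.95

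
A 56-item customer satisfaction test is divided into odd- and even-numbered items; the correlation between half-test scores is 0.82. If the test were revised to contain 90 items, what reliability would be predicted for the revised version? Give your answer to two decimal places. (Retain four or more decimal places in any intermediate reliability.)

0.94

Full-test reliability from the split-half r: r_full = 2(0.82)/(1 + 0.82) = 0.9011
Then adjust to 90 items: n = 90/56 = 1.6071
r_new = n·r_full / (1 + (n − 1)·r_full) = 1.4482 / 1.5471 ≈ 0.9361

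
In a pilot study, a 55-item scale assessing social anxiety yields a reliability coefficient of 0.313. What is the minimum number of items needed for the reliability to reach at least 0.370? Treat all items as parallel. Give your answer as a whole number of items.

n = 0.370 × (1 − 0.313) / [ 0.313 × (1 − 0.370) ]
  = 0.254190 / 0.197190 = 1.2891
So the test needs 1.2891 × 55 ≈ 70.90 items; rounding up, 71.

71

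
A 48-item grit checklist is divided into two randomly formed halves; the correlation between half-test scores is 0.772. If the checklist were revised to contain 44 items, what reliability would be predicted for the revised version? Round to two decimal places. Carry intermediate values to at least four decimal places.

0.86

Spearman-Brown correction (n = 2): r_full = 2·0.772/(1 + 0.772) = 0.8713
Length factor from 48 to 44 items: n = 44/48 = 0.9167
r_new = n·r_full / (1 + (n − 1)·r_full) = 0.7987 / 0.9274 ≈ 0.8612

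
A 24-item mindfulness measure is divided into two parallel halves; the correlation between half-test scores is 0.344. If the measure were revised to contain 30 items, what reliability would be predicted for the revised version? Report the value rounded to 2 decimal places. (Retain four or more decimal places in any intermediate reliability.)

First correct the split-half correlation to full-test reliability: r_full = 2 × 0.344 / (1 + 0.344) ≈ 0.5119
Length factor from 24 to 30 items: n = 30/24 = 1.2500
r_new = n·r_full / (1 + (n − 1)·r_full) = 0.6399 / 1.1280 ≈ 0.5673

0.57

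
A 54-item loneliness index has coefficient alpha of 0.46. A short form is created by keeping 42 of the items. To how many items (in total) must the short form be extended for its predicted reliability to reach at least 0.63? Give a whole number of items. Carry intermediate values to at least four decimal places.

108

Short-form reliability: n = 42/54 = 0.7778; r_42 = n·r/(1+(n−1)r) ≈ 0.3985
Then solve for n' with r_old = 0.3985, r_target = 0.63: n' = 0.63(1 − 0.3985)/[0.3985(1 − 0.63)] = 2.5701
Total items = 2.5701 × 42 = 107.94, rounded up to 108.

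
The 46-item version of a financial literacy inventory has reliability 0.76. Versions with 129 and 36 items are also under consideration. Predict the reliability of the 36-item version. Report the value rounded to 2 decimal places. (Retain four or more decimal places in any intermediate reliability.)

0.71

Only the ratio of lengths matters: n = 36/46 = 0.7826
r_{36} = n·r / (1 + (n − 1)·r) = 0.5948 / 0.8348 ≈ 0.7125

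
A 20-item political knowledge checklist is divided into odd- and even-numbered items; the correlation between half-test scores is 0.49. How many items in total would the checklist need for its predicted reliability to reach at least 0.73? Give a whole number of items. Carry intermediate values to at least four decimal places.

Corrected full-test reliability: r_full = 2 × 0.49 / (1 + 0.49) ≈ 0.6577
n = r_tgt(1 − r_full) / [r_full(1 − r_tgt)] = 0.73 × 0.3423 / (0.6577 × 0.27) ≈ 1.4071
Items = 1.4071 × 20 ≈ 28.14 → 29

29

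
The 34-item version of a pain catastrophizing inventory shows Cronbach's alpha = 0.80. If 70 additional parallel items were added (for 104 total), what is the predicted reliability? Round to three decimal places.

Length ratio n = 104/34 = 3.0588
Spearman-Brown: r_new = n·r / (1 + (n − 1)·r)
r_new = (3.0588 × 0.80) / (1 + (3.0588 − 1) × 0.80)
r_new = 2.4470 / 2.6470 ≈ 0.9244

0.924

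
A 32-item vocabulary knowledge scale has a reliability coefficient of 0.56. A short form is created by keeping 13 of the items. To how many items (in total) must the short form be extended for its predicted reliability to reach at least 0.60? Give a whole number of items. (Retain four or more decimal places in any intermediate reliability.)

38

First, r for the 13-item form: n = 13/32 = 0.4062, so r_13 = 0.4062·0.56/(1 + (0.4062 − 1)·0.56) = 0.3408
Then solve for n' with r_old = 0.3408, r_target = 0.60: n' = 0.60(1 − 0.3408)/[0.3408(1 − 0.60)] = 2.9014
Total items = 2.9014 × 13 = 37.72, rounded up to 38.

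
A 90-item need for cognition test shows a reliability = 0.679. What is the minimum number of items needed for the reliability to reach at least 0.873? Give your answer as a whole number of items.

Rearranging the Spearman-Brown formula for n,
n = r_target (1 − r_old) / [ r_old (1 − r_target) ]
n = 0.873 × (1 − 0.679) / [ 0.679 × (1 − 0.873) ]
n = 0.280233 / 0.086233 ≈ 3.2497
3.2497 × 90 = 292.47 → 293 items

293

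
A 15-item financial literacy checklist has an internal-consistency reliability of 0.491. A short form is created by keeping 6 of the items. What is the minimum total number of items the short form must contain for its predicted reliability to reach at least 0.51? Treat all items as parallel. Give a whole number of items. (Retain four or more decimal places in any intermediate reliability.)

17

First, r for the 6-item form: n = 6/15 = 0.4000, so r_6 = 0.4000·0.491/(1 + (0.4000 − 1)·0.491) = 0.2784
Then solve for n' with r_old = 0.2784, r_target = 0.51: n' = 0.51(1 − 0.2784)/[0.2784(1 − 0.51)] = 2.6977
Total items = 2.6977 × 6 = 16.19, rounded up to 17.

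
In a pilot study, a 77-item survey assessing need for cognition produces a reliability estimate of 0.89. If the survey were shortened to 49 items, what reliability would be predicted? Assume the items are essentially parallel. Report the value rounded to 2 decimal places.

0.84

n = 49/77 = 0.6364
By Spearman-Brown, r_new = n r / (1 + (n − 1) r).
r_new = 0.6364·0.89 / [1 + (0.6364 − 1)·0.89]
     = 0.5664 / 0.6764 = 0.8374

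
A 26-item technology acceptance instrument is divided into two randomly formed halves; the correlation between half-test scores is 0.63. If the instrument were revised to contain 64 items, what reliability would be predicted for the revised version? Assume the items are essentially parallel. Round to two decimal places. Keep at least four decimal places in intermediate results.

0.89

Full-test reliability from the split-half r: r_full = 2(0.63)/(1 + 0.63) = 0.7730
Length factor from 26 to 64 items: n = 64/26 = 2.4615
r_new = n·r_full / (1 + (n − 1)·r_full) = 1.9027 / 2.1297 ≈ 0.8934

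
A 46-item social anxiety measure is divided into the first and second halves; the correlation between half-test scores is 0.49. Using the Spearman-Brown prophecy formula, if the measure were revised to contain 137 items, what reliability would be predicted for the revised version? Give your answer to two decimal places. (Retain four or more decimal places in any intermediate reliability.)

Spearman-Brown correction (n = 2): r_full = 2·0.49/(1 + 0.49) = 0.6577
Then adjust to 137 items: n = 137/46 = 2.9783
r_new = n·r_full / (1 + (n − 1)·r_full) = 1.9588 / 2.3011 ≈ 0.8512

0.85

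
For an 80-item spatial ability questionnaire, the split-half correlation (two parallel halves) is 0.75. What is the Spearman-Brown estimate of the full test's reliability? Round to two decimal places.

Apply the Spearman-Brown correction with n = 2:
r_full = 2r_hh / (1 + r_hh) = 2 × 0.75 / (1 + 0.75)
       = 1.5000 / 1.7500 = 0.8571

0.86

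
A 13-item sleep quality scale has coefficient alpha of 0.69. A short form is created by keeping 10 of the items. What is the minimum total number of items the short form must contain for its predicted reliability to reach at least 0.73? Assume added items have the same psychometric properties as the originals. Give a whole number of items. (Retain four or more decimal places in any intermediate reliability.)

Short-form reliability: n = 10/13 = 0.7692; r_10 = n·r/(1+(n−1)r) ≈ 0.6313
Then solve for n' with r_old = 0.6313, r_target = 0.73: n' = 0.73(1 − 0.6313)/[0.6313(1 − 0.73)] = 1.5791
Total items = 1.5791 × 10 = 15.79, rounded up to 16.

16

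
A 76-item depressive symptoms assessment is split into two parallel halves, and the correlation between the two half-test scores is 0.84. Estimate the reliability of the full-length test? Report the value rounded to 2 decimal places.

0.91

Each half is half the length of the full test, so the full test is n = 2 times a half.
r_full = 2r_hh / (1 + r_hh) = 2 × 0.84 / (1 + 0.84)
       = 1.6800 / 1.8400 = 0.9130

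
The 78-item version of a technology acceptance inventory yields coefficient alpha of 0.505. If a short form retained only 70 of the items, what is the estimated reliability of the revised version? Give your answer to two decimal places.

The new length is 70/78 = 0.8974 times the old.
By Spearman-Brown, r_new = n r / (1 + (n − 1) r).
r_new = (0.8974 × 0.505) / (1 + (0.8974 − 1) × 0.505)
     = 0.4532 / 0.9482 = 0.4780

0.48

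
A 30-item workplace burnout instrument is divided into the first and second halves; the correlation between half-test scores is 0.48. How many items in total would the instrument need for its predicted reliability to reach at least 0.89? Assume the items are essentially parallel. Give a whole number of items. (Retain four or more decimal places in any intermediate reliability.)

r_full = 2(0.48)/(1 + 0.48) = 0.6486
Solve Spearman-Brown for n: n = 0.89(1 − 0.6486) / [0.6486(1 − 0.89)] = 4.3835
Required items = 4.3835 × 30 = 131.50, so 132 items.

132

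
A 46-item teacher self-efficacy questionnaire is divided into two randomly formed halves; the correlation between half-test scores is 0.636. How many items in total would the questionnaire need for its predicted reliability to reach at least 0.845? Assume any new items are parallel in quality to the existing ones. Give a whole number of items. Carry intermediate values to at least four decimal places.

72

Corrected full-test reliability: r_full = 2 × 0.636 / (1 + 0.636) ≈ 0.7775
n = r_tgt(1 − r_full) / [r_full(1 − r_tgt)] = 0.845 × 0.2225 / (0.7775 × 0.155) ≈ 1.5601
Items = 1.5601 × 46 ≈ 71.76 → 72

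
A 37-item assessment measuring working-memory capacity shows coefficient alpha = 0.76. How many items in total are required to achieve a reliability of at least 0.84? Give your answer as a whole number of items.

62

Invert Spearman-Brown to solve for n:
n = r_target (1 − r_old) / [ r_old (1 − r_target) ]
n = [0.84 × 0.24] / [0.76 × 0.16]
n = 0.2016 / 0.1216 ≈ 1.6579
1.6579 × 37 = 61.34 → 62 items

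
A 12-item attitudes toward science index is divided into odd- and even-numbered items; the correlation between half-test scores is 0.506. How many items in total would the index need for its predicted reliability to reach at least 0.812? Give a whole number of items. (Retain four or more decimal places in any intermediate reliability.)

r_full = 2(0.506)/(1 + 0.506) = 0.6720
n = r_tgt(1 − r_full) / [r_full(1 − r_tgt)] = 0.812 × 0.3280 / (0.6720 × 0.188) ≈ 2.1082
Required items = 2.1082 × 12 = 25.30, so 26 items.

26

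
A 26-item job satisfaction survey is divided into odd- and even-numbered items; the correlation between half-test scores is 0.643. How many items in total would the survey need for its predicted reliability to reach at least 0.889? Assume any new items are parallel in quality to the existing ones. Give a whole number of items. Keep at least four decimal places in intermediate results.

r_full = 2(0.643)/(1 + 0.643) = 0.7827
Solve Spearman-Brown for n: n = 0.889(1 − 0.7827) / [0.7827(1 − 0.889)] = 2.2235
Required items = 2.2235 × 26 = 57.81, so 58 items.

58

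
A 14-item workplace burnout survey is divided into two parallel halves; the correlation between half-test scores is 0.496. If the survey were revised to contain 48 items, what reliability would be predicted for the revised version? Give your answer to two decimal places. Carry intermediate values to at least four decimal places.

First correct the split-half correlation to full-test reliability: r_full = 2 × 0.496 / (1 + 0.496) ≈ 0.6631
Then adjust to 48 items: n = 48/14 = 3.4286
r_new = n·r_full / (1 + (n − 1)·r_full) = 2.2735 / 2.6104 ≈ 0.8709

0.87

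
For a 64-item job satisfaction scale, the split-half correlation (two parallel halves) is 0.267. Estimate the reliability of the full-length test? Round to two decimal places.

r_full = 2r_hh / (1 + r_hh) = 2 × 0.267 / (1 + 0.267)
       = 0.5340 / 1.2670 = 0.4215

0.42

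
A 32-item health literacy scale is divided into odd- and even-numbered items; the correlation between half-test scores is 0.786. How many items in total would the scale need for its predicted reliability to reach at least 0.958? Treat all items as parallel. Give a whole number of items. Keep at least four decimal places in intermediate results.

100

Corrected full-test reliability: r_full = 2 × 0.786 / (1 + 0.786) ≈ 0.8802
n = r_tgt(1 − r_full) / [r_full(1 − r_tgt)] = 0.958 × 0.1198 / (0.8802 × 0.042) ≈ 3.1045
Items = 3.1045 × 32 ≈ 99.34 → 100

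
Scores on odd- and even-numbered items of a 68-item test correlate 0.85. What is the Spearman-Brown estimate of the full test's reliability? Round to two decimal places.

0.92

r_full = 2r_hh / (1 + r_hh) = 2 × 0.85 / (1 + 0.85)
r_full = 1.7000 / 1.8500 ≈ 0.9189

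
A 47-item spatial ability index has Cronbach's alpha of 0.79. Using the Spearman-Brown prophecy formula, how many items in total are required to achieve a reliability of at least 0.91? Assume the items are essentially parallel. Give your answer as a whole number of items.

Rearranging the Spearman-Brown formula for n,
n = r*(1 − r) / [ r (1 − r*) ]
n = [0.91 × 0.21] / [0.79 × 0.09]
  = 0.1911 / 0.0711 = 2.6878
Items needed = n × 47 = 2.6878 × 47 ≈ 126.33 → round up to 127

127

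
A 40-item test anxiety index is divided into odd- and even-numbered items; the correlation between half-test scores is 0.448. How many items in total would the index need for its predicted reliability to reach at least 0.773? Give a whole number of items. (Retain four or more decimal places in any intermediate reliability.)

r_full = 2(0.448)/(1 + 0.448) = 0.6188
n = r_tgt(1 − r_full) / [r_full(1 − r_tgt)] = 0.773 × 0.3812 / (0.6188 × 0.227) ≈ 2.0978
Items = 2.0978 × 40 ≈ 83.91 → 84

84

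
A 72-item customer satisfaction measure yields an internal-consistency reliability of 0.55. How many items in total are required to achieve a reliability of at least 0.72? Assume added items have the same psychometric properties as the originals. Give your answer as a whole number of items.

n = 0.72(1 − 0.55) / [0.55(1 − 0.72)]
  = 0.3240 / 0.1540 = 2.1039
Items needed = n × 72 = 2.1039 × 72 ≈ 151.48 → round up to 152

152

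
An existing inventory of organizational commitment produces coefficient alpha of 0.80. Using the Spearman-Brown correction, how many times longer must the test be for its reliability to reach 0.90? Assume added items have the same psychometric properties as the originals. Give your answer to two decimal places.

Rearranging the Spearman-Brown formula for n,
n = r_target (1 − r_old) / [ r_old (1 − r_target) ]
n = 0.90 × (1 − 0.80) / [ 0.80 × (1 − 0.90) ]
n = 0.1800 / 0.0800 ≈ 2.2500

2.25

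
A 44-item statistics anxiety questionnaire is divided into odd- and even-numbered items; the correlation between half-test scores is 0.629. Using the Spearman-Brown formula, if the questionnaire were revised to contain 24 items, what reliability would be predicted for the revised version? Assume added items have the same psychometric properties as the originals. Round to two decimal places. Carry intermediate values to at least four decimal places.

0.65

Spearman-Brown correction (n = 2): r_full = 2·0.629/(1 + 0.629) = 0.7723
Then adjust to 24 items: n = 24/44 = 0.5455
r_new = n·r_full / (1 + (n − 1)·r_full) = 0.4213 / 0.6490 ≈ 0.6492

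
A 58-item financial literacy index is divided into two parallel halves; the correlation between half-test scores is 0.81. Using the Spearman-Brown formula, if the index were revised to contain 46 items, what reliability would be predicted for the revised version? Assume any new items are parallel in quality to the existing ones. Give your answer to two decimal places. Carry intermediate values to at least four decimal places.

Full-test reliability from the split-half r: r_full = 2(0.81)/(1 + 0.81) = 0.8950
Then adjust to 46 items: n = 46/58 = 0.7931
r_new = n·r_full / (1 + (n − 1)·r_full) = 0.7098 / 0.8148 ≈ 0.8711

0.87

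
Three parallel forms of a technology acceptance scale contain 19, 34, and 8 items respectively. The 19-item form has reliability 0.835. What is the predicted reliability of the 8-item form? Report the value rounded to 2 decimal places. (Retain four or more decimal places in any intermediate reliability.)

The 34-item form is not needed; work directly from the 19-item form with n = 8/19 = 0.4211.
r_{8} = n·r / (1 + (n − 1)·r) = 0.3516 / 0.5166 ≈ 0.6806

0.68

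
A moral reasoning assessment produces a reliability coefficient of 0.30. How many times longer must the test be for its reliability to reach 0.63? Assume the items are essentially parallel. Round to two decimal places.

Invert Spearman-Brown to solve for n:
n = r*(1 − r) / [ r (1 − r*) ]
n = [0.63 × 0.70] / [0.30 × 0.37]
  = 0.4410 / 0.1110 = 3.9730

3.97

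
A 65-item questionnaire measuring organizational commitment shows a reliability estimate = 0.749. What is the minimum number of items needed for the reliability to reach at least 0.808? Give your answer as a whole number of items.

92

n = 0.808 × (1 − 0.749) / [ 0.749 × (1 − 0.808) ]
n = 0.202808 / 0.143808 ≈ 1.4103
So the test needs 1.4103 × 65 ≈ 91.67 items; rounding up, 92.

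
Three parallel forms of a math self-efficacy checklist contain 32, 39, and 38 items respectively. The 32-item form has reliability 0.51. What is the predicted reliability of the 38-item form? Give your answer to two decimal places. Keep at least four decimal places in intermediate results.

The 39-item form is not needed; work directly from the 32-item form with n = 38/32 = 1.1875.
r_{38} = n·r / (1 + (n − 1)·r) = 0.6056 / 1.0956 ≈ 0.5528

0.55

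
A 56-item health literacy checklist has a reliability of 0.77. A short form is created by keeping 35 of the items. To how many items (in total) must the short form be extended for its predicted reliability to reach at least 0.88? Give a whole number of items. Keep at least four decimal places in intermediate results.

123

First, r for the 35-item form: n = 35/56 = 0.6250, so r_35 = 0.6250·0.77/(1 + (0.6250 − 1)·0.77) = 0.6766
Length factor from the short form to reach 0.88: n' = 0.88(1 − 0.6766) / [0.6766(1 − 0.88)] ≈ 3.5052
Total items = 3.5052 × 35 = 122.68, rounded up to 123.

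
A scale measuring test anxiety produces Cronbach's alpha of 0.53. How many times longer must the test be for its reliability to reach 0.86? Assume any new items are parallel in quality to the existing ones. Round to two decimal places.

5.45

Invert Spearman-Brown to solve for n:
n = r_target (1 − r_old) / [ r_old (1 − r_target) ]
n = 0.86 × (1 − 0.53) / [ 0.53 × (1 − 0.86) ]
n = 0.4042 / 0.0742 ≈ 5.4474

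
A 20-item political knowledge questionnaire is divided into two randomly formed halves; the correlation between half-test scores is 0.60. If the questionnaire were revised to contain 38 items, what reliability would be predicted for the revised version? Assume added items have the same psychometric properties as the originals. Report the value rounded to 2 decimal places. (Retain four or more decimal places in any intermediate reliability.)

0.85

First correct the split-half correlation to full-test reliability: r_full = 2 × 0.60 / (1 + 0.60) ≈ 0.7500
Then adjust to 38 items: n = 38/20 = 1.9000
r_new = n·r_full / (1 + (n − 1)·r_full) = 1.4250 / 1.6750 ≈ 0.8507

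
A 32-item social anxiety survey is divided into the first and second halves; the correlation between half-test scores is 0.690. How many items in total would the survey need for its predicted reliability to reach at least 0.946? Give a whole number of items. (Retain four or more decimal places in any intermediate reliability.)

Corrected full-test reliability: r_full = 2 × 0.690 / (1 + 0.690) ≈ 0.8166
Solve Spearman-Brown for n: n = 0.946(1 − 0.8166) / [0.8166(1 − 0.946)] = 3.9345
Required items = 3.9345 × 32 = 125.90, so 126 items.

126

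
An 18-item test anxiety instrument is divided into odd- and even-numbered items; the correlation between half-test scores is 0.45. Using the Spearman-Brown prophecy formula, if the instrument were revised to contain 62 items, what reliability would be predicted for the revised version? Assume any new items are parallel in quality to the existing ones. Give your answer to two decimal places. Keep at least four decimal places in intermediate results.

0.85

Spearman-Brown correction (n = 2): r_full = 2·0.45/(1 + 0.45) = 0.6207
Length factor from 18 to 62 items: n = 62/18 = 3.4444
r_new = n·r_full / (1 + (n − 1)·r_full) = 2.1379 / 2.5172 ≈ 0.8493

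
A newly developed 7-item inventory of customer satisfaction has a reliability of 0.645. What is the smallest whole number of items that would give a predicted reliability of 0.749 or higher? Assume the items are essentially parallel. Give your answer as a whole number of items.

12

Spearman-Brown solved for the length factor n:
n = r_target (1 − r_old) / [ r_old (1 − r_target) ]
n = [0.749 × 0.355] / [0.645 × 0.251]
n = 0.265895 / 0.161895 ≈ 1.6424
Items needed = n × 7 = 1.6424 × 7 ≈ 11.50 → round up to 12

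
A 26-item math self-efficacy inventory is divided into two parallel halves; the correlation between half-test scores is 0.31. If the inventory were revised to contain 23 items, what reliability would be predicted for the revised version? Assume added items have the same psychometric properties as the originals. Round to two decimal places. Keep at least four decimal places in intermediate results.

First correct the split-half correlation to full-test reliability: r_full = 2 × 0.31 / (1 + 0.31) ≈ 0.4733
Then adjust to 23 items: n = 23/26 = 0.8846
r_new = n·r_full / (1 + (n − 1)·r_full) = 0.4187 / 0.9454 ≈ 0.4429

0.44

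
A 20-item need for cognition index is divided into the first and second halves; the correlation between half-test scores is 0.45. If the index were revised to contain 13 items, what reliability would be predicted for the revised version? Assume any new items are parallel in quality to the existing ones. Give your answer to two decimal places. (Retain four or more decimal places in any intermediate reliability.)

0.52

First correct the split-half correlation to full-test reliability: r_full = 2 × 0.45 / (1 + 0.45) ≈ 0.6207
Then adjust to 13 items: n = 13/20 = 0.6500
r_new = n·r_full / (1 + (n − 1)·r_full) = 0.4035 / 0.7828 ≈ 0.5155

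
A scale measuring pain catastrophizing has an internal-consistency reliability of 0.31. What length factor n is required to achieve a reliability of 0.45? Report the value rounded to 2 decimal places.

Spearman-Brown solved for the length factor n:
n = r_target (1 − r_old) / [ r_old (1 − r_target) ]
n = 0.45(1 − 0.31) / [0.31(1 − 0.45)]
  = 0.3105 / 0.1705 = 1.8211

1.82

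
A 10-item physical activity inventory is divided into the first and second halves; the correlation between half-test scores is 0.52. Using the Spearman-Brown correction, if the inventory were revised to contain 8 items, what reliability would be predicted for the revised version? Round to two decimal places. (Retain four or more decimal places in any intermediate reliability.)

0.63

Full-test reliability from the split-half r: r_full = 2(0.52)/(1 + 0.52) = 0.6842
Length factor from 10 to 8 items: n = 8/10 = 0.8000
r_new = n·r_full / (1 + (n − 1)·r_full) = 0.5474 / 0.8632 ≈ 0.6342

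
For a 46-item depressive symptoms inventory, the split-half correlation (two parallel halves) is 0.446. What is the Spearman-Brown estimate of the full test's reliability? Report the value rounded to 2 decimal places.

Each half is half the length of the full test, so the full test is n = 2 times a half.
r_full = 2(0.446) / (1 + 0.446)
r_full = 0.8920 / 1.4460 ≈ 0.6169

0.62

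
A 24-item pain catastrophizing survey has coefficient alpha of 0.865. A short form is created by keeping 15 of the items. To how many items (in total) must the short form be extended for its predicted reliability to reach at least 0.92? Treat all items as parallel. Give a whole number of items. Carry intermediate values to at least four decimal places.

44

Short-form reliability: n = 15/24 = 0.6250; r_15 = n·r/(1+(n−1)r) ≈ 0.8002
Length factor from the short form to reach 0.92: n' = 0.92(1 − 0.8002) / [0.8002(1 − 0.92)] ≈ 2.8714
Items = 2.8714 × 15 ≈ 43.07 → 44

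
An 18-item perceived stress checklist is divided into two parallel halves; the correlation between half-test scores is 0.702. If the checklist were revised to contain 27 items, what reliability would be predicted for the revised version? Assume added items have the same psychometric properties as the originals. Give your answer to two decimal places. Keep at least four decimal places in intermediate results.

0.88

Full-test reliability from the split-half r: r_full = 2(0.702)/(1 + 0.702) = 0.8249
Then adjust to 27 items: n = 27/18 = 1.5000
r_new = n·r_full / (1 + (n − 1)·r_full) = 1.2373 / 1.4124 ≈ 0.8760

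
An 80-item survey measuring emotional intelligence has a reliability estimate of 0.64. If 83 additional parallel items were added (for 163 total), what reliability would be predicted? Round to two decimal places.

n = 163/80 = 2.0375
Apply the Spearman-Brown prophecy formula, r' = nr / [1 + (n − 1)r]:
r_new = 2.0375·0.64 / [1 + (2.0375 − 1)·0.64]
r_new = 1.3040 / 1.6640 ≈ 0.7837

0.78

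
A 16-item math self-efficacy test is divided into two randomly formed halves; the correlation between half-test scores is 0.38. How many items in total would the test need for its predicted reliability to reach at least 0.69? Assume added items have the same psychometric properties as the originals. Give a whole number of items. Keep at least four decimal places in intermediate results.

30

Corrected full-test reliability: r_full = 2 × 0.38 / (1 + 0.38) ≈ 0.5507
n = r_tgt(1 − r_full) / [r_full(1 − r_tgt)] = 0.69 × 0.4493 / (0.5507 × 0.31) ≈ 1.8160
Required items = 1.8160 × 16 = 29.06, so 30 items.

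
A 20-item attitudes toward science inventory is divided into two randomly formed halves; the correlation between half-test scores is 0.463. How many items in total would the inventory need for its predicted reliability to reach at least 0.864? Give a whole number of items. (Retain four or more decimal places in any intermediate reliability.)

74

r_full = 2(0.463)/(1 + 0.463) = 0.6329
n = r_tgt(1 − r_full) / [r_full(1 − r_tgt)] = 0.864 × 0.3671 / (0.6329 × 0.136) ≈ 3.6849
Items = 3.6849 × 20 ≈ 73.70 → 74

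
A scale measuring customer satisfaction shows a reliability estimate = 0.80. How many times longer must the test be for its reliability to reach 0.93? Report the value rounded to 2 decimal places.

3.32

Invert Spearman-Brown to solve for n:
n = r_target (1 − r_old) / [ r_old (1 − r_target) ]
n = 0.93(1 − 0.80) / [0.80(1 − 0.93)]
  = 0.1860 / 0.0560 = 3.3214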